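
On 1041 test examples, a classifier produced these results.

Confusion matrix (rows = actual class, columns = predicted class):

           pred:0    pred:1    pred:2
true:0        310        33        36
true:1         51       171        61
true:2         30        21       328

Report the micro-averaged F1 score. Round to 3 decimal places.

Micro-averaging pools counts across classes: ΣTP=809, ΣFP=232, ΣFN=232.
Micro-F1 score = 2·TP/(2·TP+FP+FN) on pooled counts = 0.777 (equals overall accuracy in single-label multiclass).

0.777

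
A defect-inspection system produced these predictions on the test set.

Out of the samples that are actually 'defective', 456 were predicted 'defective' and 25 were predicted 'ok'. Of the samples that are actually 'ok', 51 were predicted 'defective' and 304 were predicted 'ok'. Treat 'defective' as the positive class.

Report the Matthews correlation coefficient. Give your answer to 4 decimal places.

0.8138

MCC = (TP·TN − FP·FN) / √((TP+FP)(TP+FN)(TN+FP)(TN+FN))
Numerator = 456·304 − 51·25 = 137349
Denominator = √(507·481·355·329) = √28482446265 = 168767.4325
MCC = 137349 / 168767.4325 = 0.8138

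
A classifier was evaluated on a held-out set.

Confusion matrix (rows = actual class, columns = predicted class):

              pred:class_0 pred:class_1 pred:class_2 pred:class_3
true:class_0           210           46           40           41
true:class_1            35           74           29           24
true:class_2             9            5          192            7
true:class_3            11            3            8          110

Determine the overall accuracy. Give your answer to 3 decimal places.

0.694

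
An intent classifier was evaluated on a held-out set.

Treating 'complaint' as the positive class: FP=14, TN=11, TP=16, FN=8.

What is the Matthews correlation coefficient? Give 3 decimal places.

MCC = (TP·TN − FP·FN) / √((TP+FP)(TP+FN)(TN+FP)(TN+FN))
Numerator = 16·11 − 14·8 = 64
Denominator = √(30·24·25·19) = √342000 = 584.8077
MCC = 64 / 584.8077 = 0.109

0.109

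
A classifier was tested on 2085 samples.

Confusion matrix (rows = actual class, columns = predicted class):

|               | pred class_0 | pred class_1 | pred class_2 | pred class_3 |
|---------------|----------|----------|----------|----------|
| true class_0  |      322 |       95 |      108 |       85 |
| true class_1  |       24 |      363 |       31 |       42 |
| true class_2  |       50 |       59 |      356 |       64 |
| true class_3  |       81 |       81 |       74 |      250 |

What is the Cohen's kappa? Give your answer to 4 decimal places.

Observed agreement pₒ = trace/N = 1291/2085 = 0.61918
Expected agreement pₑ = Σ (rowᵢ·colᵢ)/N² = (610·477 + 460·598 + 529·569 + 486·441)/2085² = 0.24875
κ = (pₒ − pₑ)/(1 − pₑ) = (0.61918 − 0.24875)/(1 − 0.24875) = 0.4931

0.4931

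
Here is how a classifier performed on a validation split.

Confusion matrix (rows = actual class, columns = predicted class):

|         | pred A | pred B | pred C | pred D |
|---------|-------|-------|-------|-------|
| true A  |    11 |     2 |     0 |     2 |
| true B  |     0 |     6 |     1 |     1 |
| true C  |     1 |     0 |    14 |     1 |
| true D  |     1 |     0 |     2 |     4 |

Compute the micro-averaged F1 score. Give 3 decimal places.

Micro-averaging pools counts across classes: ΣTP=35, ΣFP=11, ΣFN=11.
Micro-F1 score = 2·TP/(2·TP+FP+FN) on pooled counts = 0.761 (equals overall accuracy in single-label multiclass).

0.761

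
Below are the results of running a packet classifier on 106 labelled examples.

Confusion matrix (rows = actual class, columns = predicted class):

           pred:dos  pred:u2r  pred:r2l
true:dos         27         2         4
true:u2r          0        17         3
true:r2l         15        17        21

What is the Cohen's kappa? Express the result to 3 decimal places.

0.432

Observed agreement pₒ = trace/N = 65/106 = 0.6132
Expected agreement pₑ = Σ (rowᵢ·colᵢ)/N² = (33·42 + 20·36 + 53·28)/106² = 0.3195
κ = (pₒ − pₑ)/(1 − pₑ) = (0.6132 − 0.3195)/(1 − 0.3195) = 0.432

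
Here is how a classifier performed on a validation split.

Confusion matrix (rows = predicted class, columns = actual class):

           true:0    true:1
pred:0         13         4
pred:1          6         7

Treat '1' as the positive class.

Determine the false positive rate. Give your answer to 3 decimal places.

FPR = FP/(FP+TN) = 6/(6+13) = 0.316

0.316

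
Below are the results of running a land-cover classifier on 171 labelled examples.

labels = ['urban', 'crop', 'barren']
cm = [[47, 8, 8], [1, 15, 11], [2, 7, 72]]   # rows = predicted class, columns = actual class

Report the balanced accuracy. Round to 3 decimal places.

Balanced accuracy = mean of per-class recall.
  urban: recall = 47/50 = 0.9400
  crop: recall = 15/30 = 0.5000
  barren: recall = 72/91 = 0.7912
Mean = (0.9400 + 0.5000 + 0.7912) / 3 = 0.744

0.744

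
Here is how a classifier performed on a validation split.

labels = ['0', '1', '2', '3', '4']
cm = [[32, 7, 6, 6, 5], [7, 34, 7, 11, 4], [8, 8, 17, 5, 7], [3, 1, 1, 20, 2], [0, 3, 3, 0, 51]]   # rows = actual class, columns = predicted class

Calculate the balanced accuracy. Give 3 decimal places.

0.625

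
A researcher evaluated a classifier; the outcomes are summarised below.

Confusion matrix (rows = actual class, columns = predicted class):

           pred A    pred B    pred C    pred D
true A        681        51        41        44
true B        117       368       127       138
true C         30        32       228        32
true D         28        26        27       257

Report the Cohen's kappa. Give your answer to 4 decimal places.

Observed agreement pₒ = trace/N = 1534/2227 = 0.68882
Expected agreement pₑ = Σ (rowᵢ·colᵢ)/N² = (817·856 + 750·477 + 322·423 + 338·471)/2227² = 0.27271
κ = (pₒ − pₑ)/(1 − pₑ) = (0.68882 − 0.27271)/(1 − 0.27271) = 0.5721

0.5721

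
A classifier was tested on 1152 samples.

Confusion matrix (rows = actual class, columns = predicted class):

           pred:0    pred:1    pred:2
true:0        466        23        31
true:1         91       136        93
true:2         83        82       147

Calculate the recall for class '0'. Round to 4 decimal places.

0.8962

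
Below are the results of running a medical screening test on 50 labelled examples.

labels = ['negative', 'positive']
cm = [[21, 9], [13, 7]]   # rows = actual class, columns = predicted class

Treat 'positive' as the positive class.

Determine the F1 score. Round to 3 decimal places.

Precision = TP/(TP+FP) = 7/16 = 0.4375
Recall = TP/(TP+FN) = 7/20 = 0.3500
F1 = 2·TP/(2·TP+FP+FN) = 14/36 = 0.389

0.389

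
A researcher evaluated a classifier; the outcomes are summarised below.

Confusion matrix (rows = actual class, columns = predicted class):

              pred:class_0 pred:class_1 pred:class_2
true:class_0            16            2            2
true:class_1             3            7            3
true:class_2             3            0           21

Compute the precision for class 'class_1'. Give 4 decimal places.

0.7778

Treat 'class_1' as positive and all other classes as negative.
precision = TP/(TP+FP).
class_1: TP=7, FP=2+0=2 → 7/9 = 0.77778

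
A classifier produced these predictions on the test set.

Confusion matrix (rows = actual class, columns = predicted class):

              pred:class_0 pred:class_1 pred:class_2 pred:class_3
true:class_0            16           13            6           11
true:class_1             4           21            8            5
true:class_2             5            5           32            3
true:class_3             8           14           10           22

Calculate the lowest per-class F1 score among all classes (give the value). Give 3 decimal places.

Per-class F1 score (2·TP/(2·TP+FP+FN)):
  class_0: TP=16, FP=4+5+8=17, FN=13+6+11=30 → 32/79 = 0.4051
  class_1: TP=21, FP=13+5+14=32, FN=4+8+5=17 → 42/91 = 0.4615
  class_2: TP=32, FP=6+8+10=24, FN=5+5+3=13 → 64/101 = 0.6337
  class_3: TP=22, FP=11+5+3=19, FN=8+14+10=32 → 44/95 = 0.4632
Lowest is class 'class_0' with F1 score = 0.405.

0.405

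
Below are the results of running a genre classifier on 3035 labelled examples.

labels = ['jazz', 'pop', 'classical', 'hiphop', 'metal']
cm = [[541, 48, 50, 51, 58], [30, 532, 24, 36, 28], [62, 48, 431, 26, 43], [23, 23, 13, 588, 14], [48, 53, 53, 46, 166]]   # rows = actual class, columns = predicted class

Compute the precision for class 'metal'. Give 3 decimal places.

0.537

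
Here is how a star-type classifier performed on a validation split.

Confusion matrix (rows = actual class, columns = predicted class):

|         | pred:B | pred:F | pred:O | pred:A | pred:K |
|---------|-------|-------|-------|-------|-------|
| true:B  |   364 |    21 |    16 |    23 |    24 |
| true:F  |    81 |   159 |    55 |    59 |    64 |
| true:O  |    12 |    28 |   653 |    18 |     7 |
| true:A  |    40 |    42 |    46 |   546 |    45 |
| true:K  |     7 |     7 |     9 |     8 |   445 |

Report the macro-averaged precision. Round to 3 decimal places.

Per-class precision (TP/(TP+FP)):
  B: TP=364, FP=81+12+40+7=140 → 364/504 = 0.7222
  F: TP=159, FP=21+28+42+7=98 → 159/257 = 0.6187
  O: TP=653, FP=16+55+46+9=126 → 653/779 = 0.8383
  A: TP=546, FP=23+59+18+8=108 → 546/654 = 0.8349
  K: TP=445, FP=24+64+7+45=140 → 445/585 = 0.7607
Macro-precision = mean = (0.7222 + 0.6187 + 0.8383 + 0.8349 + 0.7607) / 5 = 0.755

0.755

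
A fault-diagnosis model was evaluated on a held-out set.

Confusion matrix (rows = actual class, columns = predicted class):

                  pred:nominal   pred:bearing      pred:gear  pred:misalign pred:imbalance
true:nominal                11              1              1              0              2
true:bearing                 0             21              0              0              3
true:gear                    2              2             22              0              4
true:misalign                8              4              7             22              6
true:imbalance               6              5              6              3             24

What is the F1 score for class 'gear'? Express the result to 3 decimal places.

0.667

F1 score = 2·TP/(2·TP+FP+FN).
gear: TP=22, FP=1+0+7+6=14, FN=2+2+0+4=8 → 44/66 = 0.6667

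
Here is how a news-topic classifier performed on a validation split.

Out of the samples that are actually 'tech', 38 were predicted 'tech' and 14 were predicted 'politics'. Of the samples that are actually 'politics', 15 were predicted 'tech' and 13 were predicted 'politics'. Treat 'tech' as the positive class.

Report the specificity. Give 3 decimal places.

Specificity = TN/(TN+FP) = 13/(13+15) = 0.464

0.464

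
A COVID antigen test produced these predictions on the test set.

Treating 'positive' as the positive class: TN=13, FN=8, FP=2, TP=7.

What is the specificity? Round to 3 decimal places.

Specificity = TN/(TN+FP) = 13/(13+2) = 0.867

0.867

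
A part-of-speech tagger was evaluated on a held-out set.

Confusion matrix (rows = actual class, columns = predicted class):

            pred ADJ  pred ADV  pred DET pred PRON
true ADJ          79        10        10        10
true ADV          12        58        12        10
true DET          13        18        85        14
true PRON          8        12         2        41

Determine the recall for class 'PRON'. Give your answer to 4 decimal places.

0.6508

recall = TP/(TP+FN).
PRON: TP=41, FN=8+12+2=22 → 41/63 = 0.65079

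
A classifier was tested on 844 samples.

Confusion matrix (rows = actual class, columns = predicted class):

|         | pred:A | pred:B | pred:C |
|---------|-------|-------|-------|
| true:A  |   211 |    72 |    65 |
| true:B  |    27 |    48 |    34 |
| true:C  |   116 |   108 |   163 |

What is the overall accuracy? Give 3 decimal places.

0.500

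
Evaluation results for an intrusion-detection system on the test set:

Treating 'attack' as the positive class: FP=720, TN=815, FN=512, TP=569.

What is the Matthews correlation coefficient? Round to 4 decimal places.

MCC = (TP·TN − FP·FN) / √((TP+FP)(TP+FN)(TN+FP)(TN+FN))
Numerator = 569·815 − 720·512 = 95095
Denominator = √(1289·1081·1535·1327) = √2838297495505 = 1684724.7536
MCC = 95095 / 1684724.7536 = 0.0564

0.0564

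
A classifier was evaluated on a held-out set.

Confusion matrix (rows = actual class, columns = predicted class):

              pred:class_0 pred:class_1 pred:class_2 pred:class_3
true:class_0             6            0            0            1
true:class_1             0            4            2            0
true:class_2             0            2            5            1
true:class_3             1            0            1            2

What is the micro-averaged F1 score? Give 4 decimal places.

0.6800

Micro-averaging pools counts across classes: ΣTP=17, ΣFP=8, ΣFN=8.
Micro-F1 score = 2·TP/(2·TP+FP+FN) on pooled counts = 0.6800 (equals overall accuracy in single-label multiclass).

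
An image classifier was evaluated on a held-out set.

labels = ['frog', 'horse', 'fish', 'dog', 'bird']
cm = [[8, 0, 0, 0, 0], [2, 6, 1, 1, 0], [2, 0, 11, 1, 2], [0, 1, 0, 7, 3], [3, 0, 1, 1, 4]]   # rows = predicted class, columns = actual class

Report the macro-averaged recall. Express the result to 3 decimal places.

Per-class recall (TP/(TP+FN)):
  frog: TP=8, FN=2+2+0+3=7 → 8/15 = 0.5333
  horse: TP=6, FN=0+0+1+0=1 → 6/7 = 0.8571
  fish: TP=11, FN=0+1+0+1=2 → 11/13 = 0.8462
  dog: TP=7, FN=0+1+1+1=3 → 7/10 = 0.7000
  bird: TP=4, FN=0+0+2+3=5 → 4/9 = 0.4444
Macro-recall = mean = (0.5333 + 0.8571 + 0.8462 + 0.7000 + 0.4444) / 5 = 0.676

0.676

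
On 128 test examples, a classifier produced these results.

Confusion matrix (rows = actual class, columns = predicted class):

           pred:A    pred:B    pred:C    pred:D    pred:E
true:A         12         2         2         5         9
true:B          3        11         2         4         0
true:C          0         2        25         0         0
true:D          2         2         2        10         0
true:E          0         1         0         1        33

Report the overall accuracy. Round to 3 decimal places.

0.711

Accuracy = trace / total = (12+11+25+10+33=91) / 128 = 91/128 = 0.711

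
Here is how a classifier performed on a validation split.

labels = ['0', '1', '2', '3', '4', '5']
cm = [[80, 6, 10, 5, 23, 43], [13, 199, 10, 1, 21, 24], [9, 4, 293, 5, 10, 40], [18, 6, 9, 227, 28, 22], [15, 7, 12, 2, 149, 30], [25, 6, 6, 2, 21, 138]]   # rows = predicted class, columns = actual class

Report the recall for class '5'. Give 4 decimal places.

0.4646

Take TP from the diagonal, FP from the rest of the '5' prediction marginal, FN from the rest of the '5' actual marginal.
recall = TP/(TP+FN).
5: TP=138, FN=43+24+40+22+30=159 → 138/297 = 0.46465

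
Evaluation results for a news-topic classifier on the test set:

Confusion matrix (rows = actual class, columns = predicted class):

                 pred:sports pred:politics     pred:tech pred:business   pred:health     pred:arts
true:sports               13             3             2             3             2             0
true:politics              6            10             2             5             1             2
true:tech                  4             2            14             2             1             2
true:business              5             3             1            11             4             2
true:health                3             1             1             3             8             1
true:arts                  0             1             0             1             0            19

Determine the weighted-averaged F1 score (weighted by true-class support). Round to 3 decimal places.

0.539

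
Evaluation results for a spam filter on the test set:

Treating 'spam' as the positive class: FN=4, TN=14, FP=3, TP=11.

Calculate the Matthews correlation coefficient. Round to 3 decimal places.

0.560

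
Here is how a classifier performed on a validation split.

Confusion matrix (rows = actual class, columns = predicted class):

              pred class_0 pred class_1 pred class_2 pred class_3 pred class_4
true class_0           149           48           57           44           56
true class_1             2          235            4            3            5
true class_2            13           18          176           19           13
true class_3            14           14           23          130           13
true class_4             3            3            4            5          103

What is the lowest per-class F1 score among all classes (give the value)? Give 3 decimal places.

Per-class F1 score (2·TP/(2·TP+FP+FN)):
  class_0: TP=149, FP=2+13+14+3=32, FN=48+57+44+56=205 → 298/535 = 0.5570
  class_1: TP=235, FP=48+18+14+3=83, FN=2+4+3+5=14 → 470/567 = 0.8289
  class_2: TP=176, FP=57+4+23+4=88, FN=13+18+19+13=63 → 352/503 = 0.6998
  class_3: TP=130, FP=44+3+19+5=71, FN=14+14+23+13=64 → 260/395 = 0.6582
  class_4: TP=103, FP=56+5+13+13=87, FN=3+3+4+5=15 → 206/308 = 0.6688
Lowest is class 'class_0' with F1 score = 0.557.

0.557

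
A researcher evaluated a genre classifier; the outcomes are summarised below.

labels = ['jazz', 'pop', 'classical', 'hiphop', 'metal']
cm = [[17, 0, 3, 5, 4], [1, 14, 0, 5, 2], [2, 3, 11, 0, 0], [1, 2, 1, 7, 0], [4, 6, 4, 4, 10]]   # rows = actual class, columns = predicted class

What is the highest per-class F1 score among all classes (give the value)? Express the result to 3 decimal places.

Per-class F1 score (2·TP/(2·TP+FP+FN)):
  jazz: TP=17, FP=1+2+1+4=8, FN=0+3+5+4=12 → 34/54 = 0.6296
  pop: TP=14, FP=0+3+2+6=11, FN=1+0+5+2=8 → 28/47 = 0.5957
  classical: TP=11, FP=3+0+1+4=8, FN=2+3+0+0=5 → 22/35 = 0.6286
  hiphop: TP=7, FP=5+5+0+4=14, FN=1+2+1+0=4 → 14/32 = 0.4375
  metal: TP=10, FP=4+2+0+0=6, FN=4+6+4+4=18 → 20/44 = 0.4545
Highest is class 'jazz' with F1 score = 0.630.

0.630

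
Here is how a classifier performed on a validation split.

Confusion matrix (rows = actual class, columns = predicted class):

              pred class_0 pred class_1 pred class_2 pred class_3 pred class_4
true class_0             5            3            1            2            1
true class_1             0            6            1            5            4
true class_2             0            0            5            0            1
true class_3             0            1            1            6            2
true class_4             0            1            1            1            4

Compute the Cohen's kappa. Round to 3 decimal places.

Observed agreement pₒ = trace/N = 26/51 = 0.5098
Expected agreement pₑ = Σ (rowᵢ·colᵢ)/N² = (12·5 + 16·11 + 6·9 + 10·14 + 7·12)/51² = 0.1976
κ = (pₒ − pₑ)/(1 − pₑ) = (0.5098 − 0.1976)/(1 − 0.1976) = 0.389

0.389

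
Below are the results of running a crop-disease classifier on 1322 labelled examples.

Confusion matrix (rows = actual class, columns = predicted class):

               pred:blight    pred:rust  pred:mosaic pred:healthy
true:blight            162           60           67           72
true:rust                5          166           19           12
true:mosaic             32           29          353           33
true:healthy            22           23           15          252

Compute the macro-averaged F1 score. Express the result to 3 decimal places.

Per-class F1 score (2·TP/(2·TP+FP+FN)):
  blight: TP=162, FP=5+32+22=59, FN=60+67+72=199 → 324/582 = 0.5567
  rust: TP=166, FP=60+29+23=112, FN=5+19+12=36 → 332/480 = 0.6917
  mosaic: TP=353, FP=67+19+15=101, FN=32+29+33=94 → 706/901 = 0.7836
  healthy: TP=252, FP=72+12+33=117, FN=22+23+15=60 → 504/681 = 0.7401
Macro-F1 score = mean = (0.5567 + 0.6917 + 0.7836 + 0.7401) / 4 = 0.693

0.693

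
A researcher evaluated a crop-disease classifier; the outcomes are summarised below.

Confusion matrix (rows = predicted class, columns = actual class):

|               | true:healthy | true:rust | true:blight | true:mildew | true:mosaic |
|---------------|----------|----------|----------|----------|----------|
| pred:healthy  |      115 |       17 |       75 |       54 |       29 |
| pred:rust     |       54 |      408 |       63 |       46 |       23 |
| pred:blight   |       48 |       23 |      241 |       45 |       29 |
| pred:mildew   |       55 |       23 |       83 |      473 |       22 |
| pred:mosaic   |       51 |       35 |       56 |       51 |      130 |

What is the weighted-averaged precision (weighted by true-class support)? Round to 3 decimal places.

Per-class precision (TP/(TP+FP)):
  healthy: TP=115, FP=17+75+54+29=175 → 115/290 = 0.3966
  rust: TP=408, FP=54+63+46+23=186 → 408/594 = 0.6869
  blight: TP=241, FP=48+23+45+29=145 → 241/386 = 0.6244
  mildew: TP=473, FP=55+23+83+22=183 → 473/656 = 0.7210
  mosaic: TP=130, FP=51+35+56+51=193 → 130/323 = 0.4025
Weighted-precision = Σ (supportᵢ/N)·precisionᵢ with N=2249: (323/2249)·0.3966 + (506/2249)·0.6869 + (518/2249)·0.6244 + (669/2249)·0.7210 + (233/2249)·0.4025 = 0.611

0.611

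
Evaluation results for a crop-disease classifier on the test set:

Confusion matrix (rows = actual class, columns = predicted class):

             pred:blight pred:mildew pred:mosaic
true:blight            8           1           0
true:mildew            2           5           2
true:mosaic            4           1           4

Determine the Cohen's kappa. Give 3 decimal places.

0.444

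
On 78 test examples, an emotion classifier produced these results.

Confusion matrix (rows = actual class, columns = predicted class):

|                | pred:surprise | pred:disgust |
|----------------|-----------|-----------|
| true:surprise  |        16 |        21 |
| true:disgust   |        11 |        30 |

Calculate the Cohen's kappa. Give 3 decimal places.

Observed agreement pₒ = trace/N = 46/78 = 0.5897
Expected agreement pₑ = Σ (rowᵢ·colᵢ)/N² = (37·27 + 41·51)/78² = 0.5079
κ = (pₒ − pₑ)/(1 − pₑ) = (0.5897 − 0.5079)/(1 − 0.5079) = 0.166

0.166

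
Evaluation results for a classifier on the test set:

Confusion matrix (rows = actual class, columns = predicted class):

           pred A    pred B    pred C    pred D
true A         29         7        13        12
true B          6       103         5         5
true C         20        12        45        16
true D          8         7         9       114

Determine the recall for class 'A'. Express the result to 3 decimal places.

0.475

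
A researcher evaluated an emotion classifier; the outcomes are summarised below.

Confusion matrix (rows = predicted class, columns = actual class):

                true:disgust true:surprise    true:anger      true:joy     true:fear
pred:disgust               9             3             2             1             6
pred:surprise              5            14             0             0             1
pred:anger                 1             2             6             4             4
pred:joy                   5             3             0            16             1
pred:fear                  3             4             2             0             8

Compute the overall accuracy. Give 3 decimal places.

Accuracy = trace / total = (9+14+6+16+8=53) / 100 = 53/100 = 0.530

0.530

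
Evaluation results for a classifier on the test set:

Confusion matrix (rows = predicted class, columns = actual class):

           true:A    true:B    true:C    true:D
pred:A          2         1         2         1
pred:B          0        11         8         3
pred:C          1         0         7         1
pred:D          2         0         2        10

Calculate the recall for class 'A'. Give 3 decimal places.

One-vs-rest for 'A': TP = diagonal; FP = other classes predicted 'A'; FN = 'A' predicted as other.
recall = TP/(TP+FN).
A: TP=2, FN=0+1+2=3 → 2/5 = 0.4000

0.400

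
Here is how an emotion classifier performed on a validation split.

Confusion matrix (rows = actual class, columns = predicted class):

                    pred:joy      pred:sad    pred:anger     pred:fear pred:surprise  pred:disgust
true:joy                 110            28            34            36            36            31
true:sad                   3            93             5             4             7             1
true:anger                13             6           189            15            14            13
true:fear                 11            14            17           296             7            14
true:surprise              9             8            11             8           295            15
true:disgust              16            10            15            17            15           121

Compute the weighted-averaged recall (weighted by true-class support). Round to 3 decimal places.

Per-class recall (TP/(TP+FN)):
  joy: TP=110, FN=28+34+36+36+31=165 → 110/275 = 0.4000
  sad: TP=93, FN=3+5+4+7+1=20 → 93/113 = 0.8230
  anger: TP=189, FN=13+6+15+14+13=61 → 189/250 = 0.7560
  fear: TP=296, FN=11+14+17+7+14=63 → 296/359 = 0.8245
  surprise: TP=295, FN=9+8+11+8+15=51 → 295/346 = 0.8526
  disgust: TP=121, FN=16+10+15+17+15=73 → 121/194 = 0.6237
Weighted-recall = Σ (supportᵢ/N)·recallᵢ with N=1537: (275/1537)·0.4000 + (113/1537)·0.8230 + (250/1537)·0.7560 + (359/1537)·0.8245 + (346/1537)·0.8526 + (194/1537)·0.6237 = 0.718

0.718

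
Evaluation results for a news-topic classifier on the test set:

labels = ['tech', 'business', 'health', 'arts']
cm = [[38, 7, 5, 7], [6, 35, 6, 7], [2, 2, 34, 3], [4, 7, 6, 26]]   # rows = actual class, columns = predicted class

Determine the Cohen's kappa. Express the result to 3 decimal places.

Observed agreement pₒ = trace/N = 133/195 = 0.6821
Expected agreement pₑ = Σ (rowᵢ·colᵢ)/N² = (57·50 + 54·51 + 41·51 + 43·43)/195² = 0.2510
κ = (pₒ − pₑ)/(1 − pₑ) = (0.6821 − 0.2510)/(1 − 0.2510) = 0.576

0.576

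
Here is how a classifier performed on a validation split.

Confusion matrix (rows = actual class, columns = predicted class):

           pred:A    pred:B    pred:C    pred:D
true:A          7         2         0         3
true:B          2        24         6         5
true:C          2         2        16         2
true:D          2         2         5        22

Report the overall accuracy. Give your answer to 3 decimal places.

Accuracy = trace / total = (7+24+16+22=69) / 102 = 69/102 = 0.676

0.676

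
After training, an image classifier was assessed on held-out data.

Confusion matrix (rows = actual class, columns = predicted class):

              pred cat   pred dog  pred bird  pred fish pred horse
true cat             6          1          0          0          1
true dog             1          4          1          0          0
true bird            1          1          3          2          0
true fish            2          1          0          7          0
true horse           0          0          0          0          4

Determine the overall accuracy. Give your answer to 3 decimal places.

Accuracy = trace / total = (6+4+3+7+4=24) / 35 = 24/35 = 0.686

0.686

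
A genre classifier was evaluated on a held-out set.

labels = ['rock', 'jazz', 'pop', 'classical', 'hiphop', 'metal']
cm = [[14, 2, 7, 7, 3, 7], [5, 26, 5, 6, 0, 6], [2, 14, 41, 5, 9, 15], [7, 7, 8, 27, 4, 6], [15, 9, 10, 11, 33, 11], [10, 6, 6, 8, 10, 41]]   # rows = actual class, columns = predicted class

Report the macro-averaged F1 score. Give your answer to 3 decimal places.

0.441

Per-class F1 score (2·TP/(2·TP+FP+FN)):
  rock: TP=14, FP=5+2+7+15+10=39, FN=2+7+7+3+7=26 → 28/93 = 0.3011
  jazz: TP=26, FP=2+14+7+9+6=38, FN=5+5+6+0+6=22 → 52/112 = 0.4643
  pop: TP=41, FP=7+5+8+10+6=36, FN=2+14+5+9+15=45 → 82/163 = 0.5031
  classical: TP=27, FP=7+6+5+11+8=37, FN=7+7+8+4+6=32 → 54/123 = 0.4390
  hiphop: TP=33, FP=3+0+9+4+10=26, FN=15+9+10+11+11=56 → 66/148 = 0.4459
  metal: TP=41, FP=7+6+15+6+11=45, FN=10+6+6+8+10=40 → 82/167 = 0.4910
Macro-F1 score = mean = (0.3011 + 0.4643 + 0.5031 + 0.4390 + 0.4459 + 0.4910) / 6 = 0.441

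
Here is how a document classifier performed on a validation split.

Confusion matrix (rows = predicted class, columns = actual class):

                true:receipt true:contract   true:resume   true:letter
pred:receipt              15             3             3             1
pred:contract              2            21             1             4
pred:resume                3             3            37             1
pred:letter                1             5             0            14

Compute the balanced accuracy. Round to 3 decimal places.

Balanced accuracy = mean of per-class recall.
  receipt: recall = 15/21 = 0.7143
  contract: recall = 21/32 = 0.6563
  resume: recall = 37/41 = 0.9024
  letter: recall = 14/20 = 0.7000
Mean = (0.7143 + 0.6563 + 0.9024 + 0.7000) / 4 = 0.743

0.743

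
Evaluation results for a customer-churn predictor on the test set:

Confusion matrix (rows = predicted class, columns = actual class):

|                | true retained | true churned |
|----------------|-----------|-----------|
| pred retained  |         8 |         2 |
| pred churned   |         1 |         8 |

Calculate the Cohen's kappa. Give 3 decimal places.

0.685

Observed agreement pₒ = trace/N = 16/19 = 0.8421
Expected agreement pₑ = Σ (rowᵢ·colᵢ)/N² = (9·10 + 10·9)/19² = 0.4986
κ = (pₒ − pₑ)/(1 − pₑ) = (0.8421 − 0.4986)/(1 − 0.4986) = 0.685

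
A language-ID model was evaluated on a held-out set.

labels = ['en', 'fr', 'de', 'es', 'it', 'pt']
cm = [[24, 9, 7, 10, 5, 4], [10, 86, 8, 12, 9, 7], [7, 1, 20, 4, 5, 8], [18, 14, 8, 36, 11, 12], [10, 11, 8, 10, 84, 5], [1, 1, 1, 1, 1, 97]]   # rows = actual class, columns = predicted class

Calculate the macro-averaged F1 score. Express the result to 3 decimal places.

Per-class F1 score (2·TP/(2·TP+FP+FN)):
  en: TP=24, FP=10+7+18+10+1=46, FN=9+7+10+5+4=35 → 48/129 = 0.3721
  fr: TP=86, FP=9+1+14+11+1=36, FN=10+8+12+9+7=46 → 172/254 = 0.6772
  de: TP=20, FP=7+8+8+8+1=32, FN=7+1+4+5+8=25 → 40/97 = 0.4124
  es: TP=36, FP=10+12+4+10+1=37, FN=18+14+8+11+12=63 → 72/172 = 0.4186
  it: TP=84, FP=5+9+5+11+1=31, FN=10+11+8+10+5=44 → 168/243 = 0.6914
  pt: TP=97, FP=4+7+8+12+5=36, FN=1+1+1+1+1=5 → 194/235 = 0.8255
Macro-F1 score = mean = (0.3721 + 0.6772 + 0.4124 + 0.4186 + 0.6914 + 0.8255) / 6 = 0.566

0.566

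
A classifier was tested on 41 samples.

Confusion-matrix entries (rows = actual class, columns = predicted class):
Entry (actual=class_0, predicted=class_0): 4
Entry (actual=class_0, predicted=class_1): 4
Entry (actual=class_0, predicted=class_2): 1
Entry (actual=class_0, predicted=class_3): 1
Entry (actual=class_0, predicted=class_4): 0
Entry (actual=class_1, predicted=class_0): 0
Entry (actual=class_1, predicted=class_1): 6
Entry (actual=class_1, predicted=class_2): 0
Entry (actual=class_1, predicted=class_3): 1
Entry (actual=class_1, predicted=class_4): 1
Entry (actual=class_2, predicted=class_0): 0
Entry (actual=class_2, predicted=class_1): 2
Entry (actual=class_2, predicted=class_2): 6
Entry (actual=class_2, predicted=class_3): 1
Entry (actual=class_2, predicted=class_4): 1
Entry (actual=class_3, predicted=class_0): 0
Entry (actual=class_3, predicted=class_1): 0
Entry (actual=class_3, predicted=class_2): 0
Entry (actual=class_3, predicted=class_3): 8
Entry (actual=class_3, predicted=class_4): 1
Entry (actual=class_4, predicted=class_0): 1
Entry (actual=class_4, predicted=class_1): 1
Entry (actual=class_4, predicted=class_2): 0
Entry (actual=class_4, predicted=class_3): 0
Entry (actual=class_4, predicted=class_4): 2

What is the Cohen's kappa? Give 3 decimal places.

Observed agreement pₒ = trace/N = 26/41 = 0.6341
Expected agreement pₑ = Σ (rowᵢ·colᵢ)/N² = (10·5 + 8·13 + 10·7 + 9·11 + 4·5)/41² = 0.2040
κ = (pₒ − pₑ)/(1 − pₑ) = (0.6341 − 0.2040)/(1 − 0.2040) = 0.540

0.540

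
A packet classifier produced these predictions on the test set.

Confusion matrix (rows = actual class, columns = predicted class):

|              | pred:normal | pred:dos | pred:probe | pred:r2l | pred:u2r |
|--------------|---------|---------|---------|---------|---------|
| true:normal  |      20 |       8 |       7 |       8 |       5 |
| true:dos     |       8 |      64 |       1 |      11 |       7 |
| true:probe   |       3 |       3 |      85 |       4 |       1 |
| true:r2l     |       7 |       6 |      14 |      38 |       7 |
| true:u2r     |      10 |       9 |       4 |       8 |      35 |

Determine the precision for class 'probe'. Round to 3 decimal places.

0.766

One-vs-rest for 'probe': TP = diagonal; FP = other classes predicted 'probe'; FN = 'probe' predicted as other.
precision = TP/(TP+FP).
probe: TP=85, FP=7+1+14+4=26 → 85/111 = 0.7658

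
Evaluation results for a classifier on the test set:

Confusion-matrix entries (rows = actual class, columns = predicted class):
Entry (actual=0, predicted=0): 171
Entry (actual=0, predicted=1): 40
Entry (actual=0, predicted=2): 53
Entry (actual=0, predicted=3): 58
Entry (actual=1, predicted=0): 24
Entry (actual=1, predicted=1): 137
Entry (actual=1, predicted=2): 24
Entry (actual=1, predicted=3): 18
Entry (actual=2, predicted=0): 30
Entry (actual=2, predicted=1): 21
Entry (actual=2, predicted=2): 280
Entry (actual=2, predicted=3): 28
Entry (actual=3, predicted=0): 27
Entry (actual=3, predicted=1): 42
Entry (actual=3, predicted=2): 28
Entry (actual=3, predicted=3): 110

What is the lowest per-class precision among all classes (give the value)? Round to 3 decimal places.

0.514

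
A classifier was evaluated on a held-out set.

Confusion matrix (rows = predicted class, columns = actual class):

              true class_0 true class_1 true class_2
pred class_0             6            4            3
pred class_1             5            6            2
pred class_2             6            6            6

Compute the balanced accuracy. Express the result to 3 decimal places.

0.424

Balanced accuracy = mean of per-class recall.
  class_0: recall = 6/17 = 0.3529
  class_1: recall = 6/16 = 0.3750
  class_2: recall = 6/11 = 0.5455
Mean = (0.3529 + 0.3750 + 0.5455) / 3 = 0.424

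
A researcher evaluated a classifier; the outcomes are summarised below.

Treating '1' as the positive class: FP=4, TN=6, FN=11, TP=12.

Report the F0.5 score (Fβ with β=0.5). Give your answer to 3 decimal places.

Fβ = (1+β²)·TP / ((1+β²)·TP + β²·FN + FP), with β²=1/4
= 1.25·12 / (1.25·12 + 0.25·11 + 4) = 0.690

0.690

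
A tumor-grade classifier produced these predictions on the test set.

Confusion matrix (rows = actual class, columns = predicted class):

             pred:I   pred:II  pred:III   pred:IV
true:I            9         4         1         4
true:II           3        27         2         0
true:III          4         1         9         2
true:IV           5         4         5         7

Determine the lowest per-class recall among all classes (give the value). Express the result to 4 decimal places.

Per-class recall (TP/(TP+FN)):
  I: TP=9, FN=4+1+4=9 → 9/18 = 0.50000
  II: TP=27, FN=3+2+0=5 → 27/32 = 0.84375
  III: TP=9, FN=4+1+2=7 → 9/16 = 0.56250
  IV: TP=7, FN=5+4+5=14 → 7/21 = 0.33333
Lowest is class 'IV' with recall = 0.3333.

0.3333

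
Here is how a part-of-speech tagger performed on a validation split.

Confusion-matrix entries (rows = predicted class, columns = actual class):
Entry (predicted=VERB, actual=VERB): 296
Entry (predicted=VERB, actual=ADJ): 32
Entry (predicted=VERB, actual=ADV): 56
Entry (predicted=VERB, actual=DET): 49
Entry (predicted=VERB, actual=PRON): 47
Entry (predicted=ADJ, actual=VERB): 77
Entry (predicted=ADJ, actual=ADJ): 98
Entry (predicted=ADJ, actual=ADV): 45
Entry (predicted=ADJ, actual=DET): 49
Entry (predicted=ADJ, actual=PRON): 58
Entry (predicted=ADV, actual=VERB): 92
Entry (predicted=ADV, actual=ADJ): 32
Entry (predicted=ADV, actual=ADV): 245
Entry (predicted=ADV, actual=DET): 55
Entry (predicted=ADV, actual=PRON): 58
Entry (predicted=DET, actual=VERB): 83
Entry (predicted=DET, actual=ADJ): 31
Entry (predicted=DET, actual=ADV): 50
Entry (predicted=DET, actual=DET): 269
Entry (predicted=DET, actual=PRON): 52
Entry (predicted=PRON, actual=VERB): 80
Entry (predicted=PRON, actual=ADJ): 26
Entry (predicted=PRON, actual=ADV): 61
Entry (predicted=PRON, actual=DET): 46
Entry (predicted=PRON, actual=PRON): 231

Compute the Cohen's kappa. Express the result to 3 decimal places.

0.387

Observed agreement pₒ = trace/N = 1139/2218 = 0.5135
Expected agreement pₑ = Σ (rowᵢ·colᵢ)/N² = (628·480 + 219·327 + 457·482 + 468·485 + 446·444)/2218² = 0.2070
κ = (pₒ − pₑ)/(1 − pₑ) = (0.5135 − 0.2070)/(1 − 0.2070) = 0.387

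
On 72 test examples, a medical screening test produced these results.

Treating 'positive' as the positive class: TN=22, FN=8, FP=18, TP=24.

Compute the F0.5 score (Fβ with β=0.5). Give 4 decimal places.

0.6000

Fβ = (1+β²)·TP / ((1+β²)·TP + β²·FN + FP), with β²=1/4
= 1.25·24 / (1.25·24 + 0.25·8 + 18) = 0.6000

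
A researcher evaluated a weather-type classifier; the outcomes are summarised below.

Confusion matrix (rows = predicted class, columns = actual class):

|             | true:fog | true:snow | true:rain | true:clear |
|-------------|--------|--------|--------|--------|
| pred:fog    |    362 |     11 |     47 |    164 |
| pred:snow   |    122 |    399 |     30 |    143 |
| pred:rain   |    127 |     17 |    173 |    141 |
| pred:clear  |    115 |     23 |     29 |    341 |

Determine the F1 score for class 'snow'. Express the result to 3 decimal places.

F1 score = 2·TP/(2·TP+FP+FN).
snow: TP=399, FP=122+30+143=295, FN=11+17+23=51 → 798/1144 = 0.6976

0.698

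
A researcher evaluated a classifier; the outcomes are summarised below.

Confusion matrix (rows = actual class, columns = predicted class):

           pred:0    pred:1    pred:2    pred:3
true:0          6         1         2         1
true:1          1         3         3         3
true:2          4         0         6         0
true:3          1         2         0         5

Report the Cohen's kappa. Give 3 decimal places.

Observed agreement pₒ = trace/N = 20/38 = 0.5263
Expected agreement pₑ = Σ (rowᵢ·colᵢ)/N² = (10·12 + 10·6 + 10·11 + 8·9)/38² = 0.2507
κ = (pₒ − pₑ)/(1 − pₑ) = (0.5263 − 0.2507)/(1 − 0.2507) = 0.368

0.368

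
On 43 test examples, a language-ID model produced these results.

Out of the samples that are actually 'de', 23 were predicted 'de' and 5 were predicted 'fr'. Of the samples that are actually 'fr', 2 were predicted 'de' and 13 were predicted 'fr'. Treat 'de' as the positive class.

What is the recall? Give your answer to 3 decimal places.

0.821

Recall = TP/(TP+FN) = 23/(23+5) = 23/28 = 0.821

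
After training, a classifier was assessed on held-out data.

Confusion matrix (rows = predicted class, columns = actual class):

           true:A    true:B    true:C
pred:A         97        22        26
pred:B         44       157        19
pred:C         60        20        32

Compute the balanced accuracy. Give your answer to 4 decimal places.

Balanced accuracy = mean of per-class recall.
  A: recall = 97/201 = 0.48259
  B: recall = 157/199 = 0.78894
  C: recall = 32/77 = 0.41558
Mean = (0.48259 + 0.78894 + 0.41558) / 3 = 0.5624

0.5624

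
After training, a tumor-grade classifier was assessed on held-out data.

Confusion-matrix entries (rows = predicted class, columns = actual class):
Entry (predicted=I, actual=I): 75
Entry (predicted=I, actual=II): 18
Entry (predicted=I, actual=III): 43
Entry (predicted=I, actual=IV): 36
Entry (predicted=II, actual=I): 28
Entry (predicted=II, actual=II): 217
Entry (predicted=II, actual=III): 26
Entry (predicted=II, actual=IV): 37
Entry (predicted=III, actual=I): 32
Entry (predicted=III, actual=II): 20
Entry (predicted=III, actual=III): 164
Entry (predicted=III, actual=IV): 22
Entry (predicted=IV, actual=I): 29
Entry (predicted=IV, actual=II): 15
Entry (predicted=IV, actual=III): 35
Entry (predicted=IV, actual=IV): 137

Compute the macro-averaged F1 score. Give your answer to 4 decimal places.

Per-class F1 score (2·TP/(2·TP+FP+FN)):
  I: TP=75, FP=18+43+36=97, FN=28+32+29=89 → 150/336 = 0.44643
  II: TP=217, FP=28+26+37=91, FN=18+20+15=53 → 434/578 = 0.75087
  III: TP=164, FP=32+20+22=74, FN=43+26+35=104 → 328/506 = 0.64822
  IV: TP=137, FP=29+15+35=79, FN=36+37+22=95 → 274/448 = 0.61161
Macro-F1 score = mean = (0.44643 + 0.75087 + 0.64822 + 0.61161) / 4 = 0.6143

0.6143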